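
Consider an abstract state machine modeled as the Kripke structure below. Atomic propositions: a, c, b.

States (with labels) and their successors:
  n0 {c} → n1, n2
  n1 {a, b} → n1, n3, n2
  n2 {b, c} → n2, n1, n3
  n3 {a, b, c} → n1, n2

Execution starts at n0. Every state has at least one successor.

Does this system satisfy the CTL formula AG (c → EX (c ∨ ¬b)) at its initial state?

Holds

States satisfying c → EX (c ∨ ¬b): {n0, n1, n2, n3}.
States satisfying AG (c → EX (c ∨ ¬b)): {n0, n1, n2, n3}.
Every state reachable from n0 satisfies c → EX (c ∨ ¬b).
n0 ∈ Sat(AG (c → EX (c ∨ ¬b))).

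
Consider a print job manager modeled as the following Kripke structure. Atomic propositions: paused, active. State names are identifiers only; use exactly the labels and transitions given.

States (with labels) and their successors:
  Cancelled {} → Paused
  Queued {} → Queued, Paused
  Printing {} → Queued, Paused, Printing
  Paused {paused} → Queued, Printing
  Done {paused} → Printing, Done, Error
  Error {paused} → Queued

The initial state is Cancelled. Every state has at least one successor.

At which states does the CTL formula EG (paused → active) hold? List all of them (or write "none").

{Queued, Printing}

States satisfying paused → active: {Cancelled, Queued, Printing}.
States satisfying EG (paused → active): {Queued, Printing}.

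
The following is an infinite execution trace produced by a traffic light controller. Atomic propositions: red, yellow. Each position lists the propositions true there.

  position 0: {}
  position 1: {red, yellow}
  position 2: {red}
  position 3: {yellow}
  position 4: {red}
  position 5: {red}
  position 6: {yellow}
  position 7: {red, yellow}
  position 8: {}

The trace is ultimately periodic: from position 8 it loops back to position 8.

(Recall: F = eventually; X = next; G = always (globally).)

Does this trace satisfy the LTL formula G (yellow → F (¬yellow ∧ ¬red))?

Holds

yellow → F (¬yellow ∧ ¬red) holds at every position 0..8, and those are all positions ever visited, so G (yellow → F (¬yellow ∧ ¬red)) holds.
Positions where yellow holds: 1, 3, 6, 7.
Check F (¬yellow ∧ ¬red) at each: 1→ok, 3→ok, 6→ok, 7→ok.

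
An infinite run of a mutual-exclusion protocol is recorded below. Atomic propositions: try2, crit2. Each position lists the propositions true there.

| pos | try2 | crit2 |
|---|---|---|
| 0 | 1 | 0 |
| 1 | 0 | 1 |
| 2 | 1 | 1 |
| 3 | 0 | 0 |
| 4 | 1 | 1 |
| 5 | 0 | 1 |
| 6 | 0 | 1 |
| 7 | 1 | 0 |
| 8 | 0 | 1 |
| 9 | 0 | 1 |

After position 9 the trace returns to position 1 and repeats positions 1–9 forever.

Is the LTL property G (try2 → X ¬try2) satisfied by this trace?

try2 → X ¬try2 holds at every position 0..9, and those are all positions ever visited, so G (try2 → X ¬try2) holds.
Positions where try2 holds: 0, 2, 4, 7.
Check X ¬try2 at each: 0→ok, 2→ok, 4→ok, 7→ok.

Yes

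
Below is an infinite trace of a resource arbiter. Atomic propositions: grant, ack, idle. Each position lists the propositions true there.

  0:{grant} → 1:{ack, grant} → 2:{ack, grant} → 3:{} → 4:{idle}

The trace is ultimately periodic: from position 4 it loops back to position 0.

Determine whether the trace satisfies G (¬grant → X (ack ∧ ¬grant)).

No

¬grant → X (ack ∧ ¬grant) must hold at every position from 0 onward. It fails at position 3, so G (¬grant → X (ack ∧ ¬grant)) is false.
Positions where ¬grant holds: 3, 4.
Check X (ack ∧ ¬grant) at each: 3→fails, 4→fails.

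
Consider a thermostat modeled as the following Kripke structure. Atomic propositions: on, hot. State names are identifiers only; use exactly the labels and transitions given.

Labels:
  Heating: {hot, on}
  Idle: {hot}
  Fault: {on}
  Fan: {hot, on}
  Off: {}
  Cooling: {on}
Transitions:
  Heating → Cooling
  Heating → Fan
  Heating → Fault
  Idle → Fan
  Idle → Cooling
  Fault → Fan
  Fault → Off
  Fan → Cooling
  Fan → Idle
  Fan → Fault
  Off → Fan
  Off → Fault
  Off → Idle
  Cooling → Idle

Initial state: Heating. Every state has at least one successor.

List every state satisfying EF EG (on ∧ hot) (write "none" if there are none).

States satisfying EG (on ∧ hot): ∅.
States satisfying EF EG (on ∧ hot): ∅.

none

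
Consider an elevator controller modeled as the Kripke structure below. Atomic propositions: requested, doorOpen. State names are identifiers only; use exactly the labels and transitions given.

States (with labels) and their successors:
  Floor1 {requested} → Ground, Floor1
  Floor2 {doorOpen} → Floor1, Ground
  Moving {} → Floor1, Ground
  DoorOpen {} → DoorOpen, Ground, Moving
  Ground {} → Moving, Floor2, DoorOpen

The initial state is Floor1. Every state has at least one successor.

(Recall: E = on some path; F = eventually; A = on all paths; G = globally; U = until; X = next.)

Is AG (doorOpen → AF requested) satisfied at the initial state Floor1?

Violated

States satisfying doorOpen → AF requested: {Floor1, Moving, DoorOpen, Ground}.
States satisfying AG (doorOpen → AF requested): ∅.
Floor2 is reachable from Floor1 and violates doorOpen → AF requested, so AG fails at Floor1.
Floor1 ∉ Sat(AG (doorOpen → AF requested)).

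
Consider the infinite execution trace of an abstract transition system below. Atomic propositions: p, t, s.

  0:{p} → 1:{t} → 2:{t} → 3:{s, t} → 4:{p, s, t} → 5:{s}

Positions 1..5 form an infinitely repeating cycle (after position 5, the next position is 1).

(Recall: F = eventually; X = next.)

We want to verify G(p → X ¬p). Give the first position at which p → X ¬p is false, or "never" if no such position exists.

never

p → X ¬p holds at every position 0..5, and those are all the positions the trace ever visits, so the invariant G(p → X ¬p) is never violated.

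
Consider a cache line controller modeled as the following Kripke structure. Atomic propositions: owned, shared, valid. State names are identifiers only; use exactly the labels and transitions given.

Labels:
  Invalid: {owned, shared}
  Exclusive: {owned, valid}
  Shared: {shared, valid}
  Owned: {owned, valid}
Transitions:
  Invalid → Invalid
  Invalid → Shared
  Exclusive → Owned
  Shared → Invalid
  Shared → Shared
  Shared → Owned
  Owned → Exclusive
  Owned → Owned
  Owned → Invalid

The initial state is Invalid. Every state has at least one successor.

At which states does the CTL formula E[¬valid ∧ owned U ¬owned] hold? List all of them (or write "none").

States satisfying ¬valid ∧ owned: {Invalid}.
States satisfying ¬owned: {Shared}.
States satisfying E[¬valid ∧ owned U ¬owned]: {Invalid, Shared}.

{Invalid, Shared}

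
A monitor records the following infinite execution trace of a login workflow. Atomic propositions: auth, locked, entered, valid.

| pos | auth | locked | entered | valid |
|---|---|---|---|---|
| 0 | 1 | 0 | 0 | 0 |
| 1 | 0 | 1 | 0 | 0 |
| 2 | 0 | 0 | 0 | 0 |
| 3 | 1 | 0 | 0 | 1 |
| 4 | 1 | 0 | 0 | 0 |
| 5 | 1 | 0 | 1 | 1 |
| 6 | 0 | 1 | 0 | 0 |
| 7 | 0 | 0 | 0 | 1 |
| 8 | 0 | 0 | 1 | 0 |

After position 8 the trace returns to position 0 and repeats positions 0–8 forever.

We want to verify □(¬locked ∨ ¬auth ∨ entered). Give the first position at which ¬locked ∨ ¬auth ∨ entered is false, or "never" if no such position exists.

¬locked ∨ ¬auth ∨ entered holds at every position 0..8, and those are all the positions the trace ever visits, so the invariant □(¬locked ∨ ¬auth ∨ entered) is never violated.

never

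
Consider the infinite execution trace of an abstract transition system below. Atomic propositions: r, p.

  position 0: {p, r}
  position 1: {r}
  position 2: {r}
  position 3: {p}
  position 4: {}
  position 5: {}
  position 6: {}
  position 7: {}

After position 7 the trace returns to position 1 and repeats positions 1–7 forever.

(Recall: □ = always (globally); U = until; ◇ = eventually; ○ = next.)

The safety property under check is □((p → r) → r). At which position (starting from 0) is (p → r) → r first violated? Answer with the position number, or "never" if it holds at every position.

Check (p → r) → r at each position in order: 0 ✓, 1 ✓, 2 ✓, 3 ✓.
At position 4 the labels are {}, so (p → r) → r is false there. This is the first violation.

4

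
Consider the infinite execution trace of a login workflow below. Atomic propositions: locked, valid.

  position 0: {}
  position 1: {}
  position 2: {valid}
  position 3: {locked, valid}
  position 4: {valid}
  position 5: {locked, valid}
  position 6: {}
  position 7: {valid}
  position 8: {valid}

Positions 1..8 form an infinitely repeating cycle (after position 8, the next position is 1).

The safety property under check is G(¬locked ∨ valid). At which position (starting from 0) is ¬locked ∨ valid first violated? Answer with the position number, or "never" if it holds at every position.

¬locked ∨ valid holds at every position 0..8, and those are all the positions the trace ever visits, so the invariant G(¬locked ∨ valid) is never violated.

never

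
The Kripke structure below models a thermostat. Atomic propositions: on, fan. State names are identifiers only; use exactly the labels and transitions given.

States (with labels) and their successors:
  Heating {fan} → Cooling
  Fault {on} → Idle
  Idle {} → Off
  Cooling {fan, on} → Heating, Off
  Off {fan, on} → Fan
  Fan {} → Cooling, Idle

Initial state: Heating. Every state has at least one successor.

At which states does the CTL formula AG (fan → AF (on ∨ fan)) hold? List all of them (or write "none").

{Heating, Fault, Idle, Cooling, Off, Fan}

States satisfying fan → AF (on ∨ fan): {Heating, Fault, Idle, Cooling, Off, Fan}.
States satisfying AG (fan → AF (on ∨ fan)): {Heating, Fault, Idle, Cooling, Off, Fan}.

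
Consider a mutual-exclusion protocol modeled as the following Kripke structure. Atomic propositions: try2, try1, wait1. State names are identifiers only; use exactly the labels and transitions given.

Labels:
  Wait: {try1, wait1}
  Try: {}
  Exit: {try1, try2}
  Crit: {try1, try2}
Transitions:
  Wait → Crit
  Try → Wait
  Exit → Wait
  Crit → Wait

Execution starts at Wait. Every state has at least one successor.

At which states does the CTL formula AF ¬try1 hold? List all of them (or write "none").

{Try}

States satisfying ¬try1: {Try}.
States satisfying AF ¬try1: {Try}.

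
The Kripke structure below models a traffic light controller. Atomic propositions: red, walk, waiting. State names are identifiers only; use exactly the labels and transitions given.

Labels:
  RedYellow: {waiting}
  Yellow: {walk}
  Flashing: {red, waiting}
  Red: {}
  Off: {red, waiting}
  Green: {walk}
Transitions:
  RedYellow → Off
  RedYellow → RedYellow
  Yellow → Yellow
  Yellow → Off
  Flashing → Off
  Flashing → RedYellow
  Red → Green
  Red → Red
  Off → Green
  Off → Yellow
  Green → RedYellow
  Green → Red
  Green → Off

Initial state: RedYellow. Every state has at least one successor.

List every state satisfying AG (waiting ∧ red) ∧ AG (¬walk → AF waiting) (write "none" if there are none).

none

States satisfying waiting ∧ red: {Flashing, Off}.
States satisfying AG (waiting ∧ red): ∅.
States satisfying ¬walk → AF waiting: {RedYellow, Yellow, Flashing, Off, Green}.
States satisfying AG (¬walk → AF waiting): ∅.
States satisfying AG (waiting ∧ red) ∧ AG (¬walk → AF waiting): ∅.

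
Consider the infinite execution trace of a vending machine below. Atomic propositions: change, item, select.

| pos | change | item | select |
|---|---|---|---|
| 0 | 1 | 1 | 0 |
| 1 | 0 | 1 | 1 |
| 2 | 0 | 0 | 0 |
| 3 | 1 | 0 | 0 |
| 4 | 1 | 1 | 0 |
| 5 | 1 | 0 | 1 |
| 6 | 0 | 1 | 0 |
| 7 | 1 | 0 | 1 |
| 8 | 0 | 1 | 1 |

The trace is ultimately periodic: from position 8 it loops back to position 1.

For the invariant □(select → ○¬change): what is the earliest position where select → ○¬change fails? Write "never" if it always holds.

select → ○¬change holds at every position 0..8, and those are all the positions the trace ever visits, so the invariant □(select → ○¬change) is never violated.

never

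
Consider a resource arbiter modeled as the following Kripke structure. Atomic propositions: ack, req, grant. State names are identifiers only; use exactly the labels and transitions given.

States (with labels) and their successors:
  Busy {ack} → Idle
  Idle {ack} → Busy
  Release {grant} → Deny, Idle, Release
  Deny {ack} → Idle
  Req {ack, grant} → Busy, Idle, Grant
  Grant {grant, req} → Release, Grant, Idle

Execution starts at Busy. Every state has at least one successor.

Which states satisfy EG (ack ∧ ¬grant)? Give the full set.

States satisfying ack ∧ ¬grant: {Busy, Idle, Deny}.
States satisfying EG (ack ∧ ¬grant): {Busy, Idle, Deny}.

{Busy, Idle, Deny}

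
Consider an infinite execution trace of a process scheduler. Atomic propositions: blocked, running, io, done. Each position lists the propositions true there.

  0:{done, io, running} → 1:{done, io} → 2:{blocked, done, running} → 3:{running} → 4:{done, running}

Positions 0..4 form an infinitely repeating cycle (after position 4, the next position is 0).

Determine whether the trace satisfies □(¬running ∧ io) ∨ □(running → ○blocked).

¬running ∧ io must hold at every position from 0 onward. It fails at position 0, so □(¬running ∧ io) is false.
running → ○blocked must hold at every position from 0 onward. It fails at position 0, so □(running → ○blocked) is false.
Positions where running holds: 0, 2, 3, 4.
Check ○blocked at each: 0→fails, 2→fails, 3→fails, 4→fails.
At position 0: □(¬running ∧ io) is false; □(running → ○blocked) is false; so □(¬running ∧ io) ∨ □(running → ○blocked) is false.

Violated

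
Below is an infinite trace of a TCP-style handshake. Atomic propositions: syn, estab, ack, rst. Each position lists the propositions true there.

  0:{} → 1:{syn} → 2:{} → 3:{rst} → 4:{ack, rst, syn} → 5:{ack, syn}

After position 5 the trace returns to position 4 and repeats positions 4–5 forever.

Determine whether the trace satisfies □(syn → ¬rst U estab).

syn → ¬rst U estab must hold at every position from 0 onward. It fails at position 1, so □(syn → ¬rst U estab) is false.
Positions where syn holds: 1, 4, 5.
Check ¬rst U estab at each: 1→fails, 4→fails, 5→fails.

Does not hold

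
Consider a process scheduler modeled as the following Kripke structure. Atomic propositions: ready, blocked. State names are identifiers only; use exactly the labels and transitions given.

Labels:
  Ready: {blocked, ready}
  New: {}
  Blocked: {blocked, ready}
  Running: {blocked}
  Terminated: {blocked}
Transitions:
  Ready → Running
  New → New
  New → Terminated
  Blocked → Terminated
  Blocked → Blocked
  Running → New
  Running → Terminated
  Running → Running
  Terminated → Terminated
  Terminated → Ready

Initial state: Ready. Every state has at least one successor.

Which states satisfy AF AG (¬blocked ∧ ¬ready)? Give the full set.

none

States satisfying AG (¬blocked ∧ ¬ready): ∅.
States satisfying AF AG (¬blocked ∧ ¬ready): ∅.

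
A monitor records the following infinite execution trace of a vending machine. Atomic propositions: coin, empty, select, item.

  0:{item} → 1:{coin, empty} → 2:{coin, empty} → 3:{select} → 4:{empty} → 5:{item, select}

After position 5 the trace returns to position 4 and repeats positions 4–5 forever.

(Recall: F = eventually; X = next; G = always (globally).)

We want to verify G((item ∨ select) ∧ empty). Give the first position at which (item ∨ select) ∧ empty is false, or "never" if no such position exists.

At position 0 the labels are {item}, so (item ∨ select) ∧ empty is false there. This is the first violation.

0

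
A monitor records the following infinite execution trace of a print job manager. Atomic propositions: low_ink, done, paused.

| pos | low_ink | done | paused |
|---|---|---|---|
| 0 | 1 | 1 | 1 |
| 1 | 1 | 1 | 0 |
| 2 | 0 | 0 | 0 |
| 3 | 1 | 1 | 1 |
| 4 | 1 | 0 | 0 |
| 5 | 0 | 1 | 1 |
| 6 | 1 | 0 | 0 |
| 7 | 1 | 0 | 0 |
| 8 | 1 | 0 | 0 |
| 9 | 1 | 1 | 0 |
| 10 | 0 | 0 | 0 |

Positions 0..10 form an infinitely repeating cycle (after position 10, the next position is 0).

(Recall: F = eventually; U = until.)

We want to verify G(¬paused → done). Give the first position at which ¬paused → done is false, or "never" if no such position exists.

2

Check ¬paused → done at each position in order: 0 ✓, 1 ✓.
At position 2 the labels are {}, so ¬paused → done is false there. This is the first violation.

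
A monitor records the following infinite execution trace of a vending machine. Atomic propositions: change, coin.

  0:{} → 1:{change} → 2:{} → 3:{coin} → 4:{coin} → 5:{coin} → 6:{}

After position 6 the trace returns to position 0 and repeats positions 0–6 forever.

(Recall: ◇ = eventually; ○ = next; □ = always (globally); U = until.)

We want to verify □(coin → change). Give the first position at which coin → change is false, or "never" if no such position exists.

Check coin → change at each position in order: 0 ✓, 1 ✓, 2 ✓.
At position 3 the labels are {coin}, so coin → change is false there. This is the first violation.

3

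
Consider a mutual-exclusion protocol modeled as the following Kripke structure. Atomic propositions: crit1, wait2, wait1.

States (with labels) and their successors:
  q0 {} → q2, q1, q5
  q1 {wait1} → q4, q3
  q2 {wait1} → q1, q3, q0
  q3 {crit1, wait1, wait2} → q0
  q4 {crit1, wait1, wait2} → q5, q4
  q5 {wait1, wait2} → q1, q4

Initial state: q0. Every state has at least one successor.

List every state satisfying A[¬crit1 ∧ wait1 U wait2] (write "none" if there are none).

{q1, q3, q4, q5}

States satisfying ¬crit1 ∧ wait1: {q1, q2, q5}.
States satisfying wait2: {q3, q4, q5}.
States satisfying A[¬crit1 ∧ wait1 U wait2]: {q1, q3, q4, q5}.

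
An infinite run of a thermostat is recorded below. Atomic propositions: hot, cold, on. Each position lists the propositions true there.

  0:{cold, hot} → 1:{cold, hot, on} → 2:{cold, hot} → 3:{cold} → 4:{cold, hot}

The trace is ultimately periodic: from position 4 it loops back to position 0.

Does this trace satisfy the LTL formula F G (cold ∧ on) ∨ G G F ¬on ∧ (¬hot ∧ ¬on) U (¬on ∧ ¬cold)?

Violated

G (cold ∧ on) is false at every position 0..4, so it never becomes true and F G (cold ∧ on) fails.
At position 0: F G (cold ∧ on) is false; G G F ¬on ∧ (¬hot ∧ ¬on) U (¬on ∧ ¬cold) is false; so F G (cold ∧ on) ∨ G G F ¬on ∧ (¬hot ∧ ¬on) U (¬on ∧ ¬cold) is false.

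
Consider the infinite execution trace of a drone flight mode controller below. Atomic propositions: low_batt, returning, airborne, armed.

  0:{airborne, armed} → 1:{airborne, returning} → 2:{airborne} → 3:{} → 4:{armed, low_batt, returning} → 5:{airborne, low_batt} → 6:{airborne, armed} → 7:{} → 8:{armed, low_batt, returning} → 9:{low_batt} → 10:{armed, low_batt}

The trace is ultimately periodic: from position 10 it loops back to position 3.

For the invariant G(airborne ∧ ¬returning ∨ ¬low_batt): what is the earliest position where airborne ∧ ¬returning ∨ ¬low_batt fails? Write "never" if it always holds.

Check airborne ∧ ¬returning ∨ ¬low_batt at each position in order: 0 ✓, 1 ✓, 2 ✓, 3 ✓.
At position 4 the labels are {armed, low_batt, returning}, so airborne ∧ ¬returning ∨ ¬low_batt is false there. This is the first violation.

4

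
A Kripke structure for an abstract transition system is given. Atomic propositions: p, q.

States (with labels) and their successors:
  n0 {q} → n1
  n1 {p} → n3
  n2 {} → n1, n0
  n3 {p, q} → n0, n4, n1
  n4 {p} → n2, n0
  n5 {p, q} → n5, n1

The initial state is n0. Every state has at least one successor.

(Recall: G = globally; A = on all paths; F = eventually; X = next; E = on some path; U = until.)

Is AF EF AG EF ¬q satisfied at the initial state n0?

Satisfied

States satisfying EF AG EF ¬q: {n0, n1, n2, n3, n4, n5}.
States satisfying AF EF AG EF ¬q: {n0, n1, n2, n3, n4, n5}.
n0 ∈ Sat(AF EF AG EF ¬q).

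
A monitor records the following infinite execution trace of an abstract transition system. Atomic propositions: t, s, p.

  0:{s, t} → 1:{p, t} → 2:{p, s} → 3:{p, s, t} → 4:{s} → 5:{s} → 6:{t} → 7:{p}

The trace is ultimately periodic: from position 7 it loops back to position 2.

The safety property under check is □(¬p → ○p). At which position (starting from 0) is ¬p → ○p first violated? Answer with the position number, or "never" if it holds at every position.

Check ¬p → ○p at each position in order: 0 ✓, 1 ✓, 2 ✓, 3 ✓.
At position 4 the labels are {s} and the next position 5 has {s}, so ¬p → ○p is false there. This is the first violation.

4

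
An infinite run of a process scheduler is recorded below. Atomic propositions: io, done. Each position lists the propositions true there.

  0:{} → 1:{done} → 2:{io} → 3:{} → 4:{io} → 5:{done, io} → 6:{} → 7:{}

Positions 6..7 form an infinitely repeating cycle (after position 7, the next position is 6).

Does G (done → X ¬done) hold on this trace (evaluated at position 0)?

Satisfied

done → X ¬done holds at every position 0..7, and those are all positions ever visited, so G (done → X ¬done) holds.
Positions where done holds: 1, 5.
Check X ¬done at each: 1→ok, 5→ok.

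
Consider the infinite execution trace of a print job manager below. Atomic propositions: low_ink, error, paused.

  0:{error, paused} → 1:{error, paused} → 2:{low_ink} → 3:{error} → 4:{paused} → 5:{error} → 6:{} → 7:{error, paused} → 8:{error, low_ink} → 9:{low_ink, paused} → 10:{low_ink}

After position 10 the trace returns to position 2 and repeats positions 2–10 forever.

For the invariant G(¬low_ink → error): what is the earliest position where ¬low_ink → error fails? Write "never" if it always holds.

Check ¬low_ink → error at each position in order: 0 ✓, 1 ✓, 2 ✓, 3 ✓.
At position 4 the labels are {paused}, so ¬low_ink → error is false there. This is the first violation.

4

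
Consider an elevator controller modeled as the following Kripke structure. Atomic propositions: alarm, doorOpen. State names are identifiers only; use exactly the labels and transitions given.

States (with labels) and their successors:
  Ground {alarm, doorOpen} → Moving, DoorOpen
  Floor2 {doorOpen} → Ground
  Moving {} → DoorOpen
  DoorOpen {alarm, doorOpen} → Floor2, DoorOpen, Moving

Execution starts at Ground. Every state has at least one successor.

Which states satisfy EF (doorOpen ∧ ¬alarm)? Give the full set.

States satisfying doorOpen ∧ ¬alarm: {Floor2}.
States satisfying EF (doorOpen ∧ ¬alarm): {Ground, Floor2, Moving, DoorOpen}.

{Ground, Floor2, Moving, DoorOpen}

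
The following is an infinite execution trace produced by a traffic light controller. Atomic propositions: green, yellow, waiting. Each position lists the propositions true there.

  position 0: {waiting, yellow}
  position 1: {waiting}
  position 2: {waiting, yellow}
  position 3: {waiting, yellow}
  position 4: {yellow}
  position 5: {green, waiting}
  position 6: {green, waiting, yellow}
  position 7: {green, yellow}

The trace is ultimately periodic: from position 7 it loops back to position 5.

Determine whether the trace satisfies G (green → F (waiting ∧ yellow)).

green → F (waiting ∧ yellow) holds at every position 0..7, and those are all positions ever visited, so G (green → F (waiting ∧ yellow)) holds.
Positions where green holds: 5, 6, 7.
Check F (waiting ∧ yellow) at each: 5→ok, 6→ok, 7→ok.

Satisfied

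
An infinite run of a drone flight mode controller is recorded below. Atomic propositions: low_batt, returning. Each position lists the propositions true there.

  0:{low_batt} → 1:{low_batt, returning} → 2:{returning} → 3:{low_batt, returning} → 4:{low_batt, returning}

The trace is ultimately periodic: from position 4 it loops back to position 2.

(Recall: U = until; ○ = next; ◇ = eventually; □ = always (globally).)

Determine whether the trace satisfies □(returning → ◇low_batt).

Satisfied

returning → ◇low_batt holds at every position 0..4, and those are all positions ever visited, so □(returning → ◇low_batt) holds.
Positions where returning holds: 1, 2, 3, 4.
Check ◇low_batt at each: 1→ok, 2→ok, 3→ok, 4→ok.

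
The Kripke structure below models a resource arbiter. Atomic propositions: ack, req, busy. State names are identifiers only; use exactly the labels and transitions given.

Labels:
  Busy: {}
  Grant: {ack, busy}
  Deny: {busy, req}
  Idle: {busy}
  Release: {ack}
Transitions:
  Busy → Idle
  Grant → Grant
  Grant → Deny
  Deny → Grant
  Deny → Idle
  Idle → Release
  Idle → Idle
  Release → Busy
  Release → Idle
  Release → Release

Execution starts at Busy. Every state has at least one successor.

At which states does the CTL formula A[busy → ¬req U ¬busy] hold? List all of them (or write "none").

States satisfying busy → ¬req: {Busy, Grant, Idle, Release}.
States satisfying ¬busy: {Busy, Release}.
States satisfying A[busy → ¬req U ¬busy]: {Busy, Release}.

{Busy, Release}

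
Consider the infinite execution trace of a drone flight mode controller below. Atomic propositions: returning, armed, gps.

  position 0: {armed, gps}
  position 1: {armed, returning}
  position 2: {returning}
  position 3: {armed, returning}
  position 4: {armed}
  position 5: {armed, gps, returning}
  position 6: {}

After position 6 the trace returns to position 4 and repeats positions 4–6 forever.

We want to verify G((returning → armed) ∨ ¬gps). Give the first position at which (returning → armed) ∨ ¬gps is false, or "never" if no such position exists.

never

(returning → armed) ∨ ¬gps holds at every position 0..6, and those are all the positions the trace ever visits, so the invariant G((returning → armed) ∨ ¬gps) is never violated.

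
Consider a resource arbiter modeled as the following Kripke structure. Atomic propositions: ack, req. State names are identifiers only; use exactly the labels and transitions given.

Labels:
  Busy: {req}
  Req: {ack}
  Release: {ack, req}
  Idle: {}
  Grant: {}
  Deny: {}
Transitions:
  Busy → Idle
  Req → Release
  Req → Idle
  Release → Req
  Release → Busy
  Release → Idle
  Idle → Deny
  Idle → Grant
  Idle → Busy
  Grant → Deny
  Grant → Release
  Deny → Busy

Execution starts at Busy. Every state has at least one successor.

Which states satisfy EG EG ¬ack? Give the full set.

{Busy, Idle, Grant, Deny}

States satisfying EG ¬ack: {Busy, Idle, Grant, Deny}.
States satisfying EG EG ¬ack: {Busy, Idle, Grant, Deny}.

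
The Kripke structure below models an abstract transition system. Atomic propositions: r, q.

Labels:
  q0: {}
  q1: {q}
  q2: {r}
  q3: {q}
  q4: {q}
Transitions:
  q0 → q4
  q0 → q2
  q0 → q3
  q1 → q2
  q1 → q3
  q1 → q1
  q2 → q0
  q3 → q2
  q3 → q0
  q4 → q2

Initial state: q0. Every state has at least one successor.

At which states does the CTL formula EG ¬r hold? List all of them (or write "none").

{q0, q1, q3}

States satisfying ¬r: {q0, q1, q3, q4}.
States satisfying EG ¬r: {q0, q1, q3}.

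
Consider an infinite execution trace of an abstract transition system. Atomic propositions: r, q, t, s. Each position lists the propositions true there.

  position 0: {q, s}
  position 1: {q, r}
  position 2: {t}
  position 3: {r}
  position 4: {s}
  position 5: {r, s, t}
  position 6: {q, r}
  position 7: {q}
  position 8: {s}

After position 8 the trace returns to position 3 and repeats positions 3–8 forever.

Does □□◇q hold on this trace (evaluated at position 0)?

Yes

□◇q holds at every position 0..8, and those are all positions ever visited, so □□◇q holds.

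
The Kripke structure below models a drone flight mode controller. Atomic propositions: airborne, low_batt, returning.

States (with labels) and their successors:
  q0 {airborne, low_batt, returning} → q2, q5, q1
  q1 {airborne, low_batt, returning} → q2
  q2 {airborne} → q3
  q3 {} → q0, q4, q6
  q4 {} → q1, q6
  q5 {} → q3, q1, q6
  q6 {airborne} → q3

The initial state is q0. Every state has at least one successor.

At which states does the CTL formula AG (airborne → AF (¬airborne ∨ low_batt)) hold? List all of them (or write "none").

{q0, q1, q2, q3, q4, q5, q6}

States satisfying airborne → AF (¬airborne ∨ low_batt): {q0, q1, q2, q3, q4, q5, q6}.
States satisfying AG (airborne → AF (¬airborne ∨ low_batt)): {q0, q1, q2, q3, q4, q5, q6}.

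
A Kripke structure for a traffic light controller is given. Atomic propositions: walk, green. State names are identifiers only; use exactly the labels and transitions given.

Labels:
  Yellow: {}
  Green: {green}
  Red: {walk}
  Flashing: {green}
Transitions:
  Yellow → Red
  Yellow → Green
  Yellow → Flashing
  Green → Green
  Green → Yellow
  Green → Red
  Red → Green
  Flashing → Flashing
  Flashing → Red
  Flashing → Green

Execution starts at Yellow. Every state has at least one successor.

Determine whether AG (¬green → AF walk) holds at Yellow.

States satisfying ¬green → AF walk: {Green, Red, Flashing}.
States satisfying AG (¬green → AF walk): ∅.
Yellow is reachable from Yellow and violates ¬green → AF walk, so AG fails at Yellow.
Yellow ∉ Sat(AG (¬green → AF walk)).

Violated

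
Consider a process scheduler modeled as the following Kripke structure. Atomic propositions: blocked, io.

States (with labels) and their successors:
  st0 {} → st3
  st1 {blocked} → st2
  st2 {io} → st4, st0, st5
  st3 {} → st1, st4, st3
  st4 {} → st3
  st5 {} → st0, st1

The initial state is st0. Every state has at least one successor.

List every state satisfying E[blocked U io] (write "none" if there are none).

States satisfying blocked: {st1}.
States satisfying io: {st2}.
States satisfying E[blocked U io]: {st1, st2}.

{st1, st2}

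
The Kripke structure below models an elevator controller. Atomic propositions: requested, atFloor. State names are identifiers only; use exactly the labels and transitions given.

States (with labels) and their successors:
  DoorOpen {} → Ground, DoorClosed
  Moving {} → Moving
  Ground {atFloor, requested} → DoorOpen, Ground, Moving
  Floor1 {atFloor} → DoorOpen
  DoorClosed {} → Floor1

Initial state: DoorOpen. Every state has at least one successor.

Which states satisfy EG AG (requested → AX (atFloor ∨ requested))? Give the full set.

{Moving}

States satisfying AG (requested → AX (atFloor ∨ requested)): {Moving}.
States satisfying EG AG (requested → AX (atFloor ∨ requested)): {Moving}.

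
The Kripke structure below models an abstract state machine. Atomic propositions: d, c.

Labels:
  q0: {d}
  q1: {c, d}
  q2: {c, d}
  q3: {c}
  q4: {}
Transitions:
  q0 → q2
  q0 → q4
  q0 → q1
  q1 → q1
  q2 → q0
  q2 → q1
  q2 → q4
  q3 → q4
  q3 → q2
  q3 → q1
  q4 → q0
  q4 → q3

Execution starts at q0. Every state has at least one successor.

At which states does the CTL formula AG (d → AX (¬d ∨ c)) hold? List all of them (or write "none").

{q1}

States satisfying d → AX (¬d ∨ c): {q0, q1, q3, q4}.
States satisfying AG (d → AX (¬d ∨ c)): {q1}.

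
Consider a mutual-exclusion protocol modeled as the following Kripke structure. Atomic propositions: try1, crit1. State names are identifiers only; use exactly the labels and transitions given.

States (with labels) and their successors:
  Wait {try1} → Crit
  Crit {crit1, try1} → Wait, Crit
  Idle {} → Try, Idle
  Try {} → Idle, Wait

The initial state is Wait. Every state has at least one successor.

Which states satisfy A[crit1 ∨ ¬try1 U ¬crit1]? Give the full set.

States satisfying crit1 ∨ ¬try1: {Crit, Idle, Try}.
States satisfying ¬crit1: {Wait, Idle, Try}.
States satisfying A[crit1 ∨ ¬try1 U ¬crit1]: {Wait, Idle, Try}.

{Wait, Idle, Try}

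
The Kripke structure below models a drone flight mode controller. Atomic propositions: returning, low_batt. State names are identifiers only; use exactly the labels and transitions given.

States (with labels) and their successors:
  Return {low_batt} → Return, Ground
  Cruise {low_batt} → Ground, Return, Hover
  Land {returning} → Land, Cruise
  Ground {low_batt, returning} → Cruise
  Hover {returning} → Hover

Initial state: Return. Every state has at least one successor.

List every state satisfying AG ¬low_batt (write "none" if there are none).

States satisfying ¬low_batt: {Land, Hover}.
States satisfying AG ¬low_batt: {Hover}.

{Hover}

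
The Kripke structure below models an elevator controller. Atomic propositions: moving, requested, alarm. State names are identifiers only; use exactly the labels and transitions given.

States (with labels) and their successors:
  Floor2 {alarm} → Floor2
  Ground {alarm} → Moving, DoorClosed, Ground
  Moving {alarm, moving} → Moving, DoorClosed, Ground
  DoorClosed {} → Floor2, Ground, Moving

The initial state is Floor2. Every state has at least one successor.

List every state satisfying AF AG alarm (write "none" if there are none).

{Floor2}

States satisfying AG alarm: {Floor2}.
States satisfying AF AG alarm: {Floor2}.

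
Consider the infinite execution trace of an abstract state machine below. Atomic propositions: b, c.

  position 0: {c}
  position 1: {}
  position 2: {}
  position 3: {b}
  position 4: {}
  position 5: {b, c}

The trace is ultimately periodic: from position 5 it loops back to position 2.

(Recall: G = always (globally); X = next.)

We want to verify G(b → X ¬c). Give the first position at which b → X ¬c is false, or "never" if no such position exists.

b → X ¬c holds at every position 0..5, and those are all the positions the trace ever visits, so the invariant G(b → X ¬c) is never violated.

never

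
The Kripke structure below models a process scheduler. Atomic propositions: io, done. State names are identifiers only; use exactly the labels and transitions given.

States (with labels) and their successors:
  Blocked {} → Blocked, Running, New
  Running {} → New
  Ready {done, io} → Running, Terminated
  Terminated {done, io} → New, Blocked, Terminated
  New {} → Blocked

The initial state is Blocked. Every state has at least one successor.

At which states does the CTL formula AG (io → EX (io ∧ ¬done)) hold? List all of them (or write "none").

States satisfying io → EX (io ∧ ¬done): {Blocked, Running, New}.
States satisfying AG (io → EX (io ∧ ¬done)): {Blocked, Running, New}.

{Blocked, Running, New}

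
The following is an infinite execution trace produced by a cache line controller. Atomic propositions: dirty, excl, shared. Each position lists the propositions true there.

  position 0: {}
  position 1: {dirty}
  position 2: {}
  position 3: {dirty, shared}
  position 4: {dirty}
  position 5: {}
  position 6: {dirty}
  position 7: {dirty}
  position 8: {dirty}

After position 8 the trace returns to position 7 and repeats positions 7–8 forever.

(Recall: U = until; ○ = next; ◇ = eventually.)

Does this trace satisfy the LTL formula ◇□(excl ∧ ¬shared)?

Does not hold

□(excl ∧ ¬shared) is false at every position 0..8, so it never becomes true and ◇□(excl ∧ ¬shared) fails.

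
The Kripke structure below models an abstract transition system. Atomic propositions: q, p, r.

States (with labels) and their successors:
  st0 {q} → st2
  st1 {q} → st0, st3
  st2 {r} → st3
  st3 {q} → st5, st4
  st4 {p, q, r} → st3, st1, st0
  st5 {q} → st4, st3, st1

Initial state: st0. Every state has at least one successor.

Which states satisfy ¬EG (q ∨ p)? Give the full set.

States satisfying q ∨ p: {st0, st1, st3, st4, st5}.
States satisfying EG (q ∨ p): {st1, st3, st4, st5}.
States satisfying ¬EG (q ∨ p): {st0, st2}.

{st0, st2}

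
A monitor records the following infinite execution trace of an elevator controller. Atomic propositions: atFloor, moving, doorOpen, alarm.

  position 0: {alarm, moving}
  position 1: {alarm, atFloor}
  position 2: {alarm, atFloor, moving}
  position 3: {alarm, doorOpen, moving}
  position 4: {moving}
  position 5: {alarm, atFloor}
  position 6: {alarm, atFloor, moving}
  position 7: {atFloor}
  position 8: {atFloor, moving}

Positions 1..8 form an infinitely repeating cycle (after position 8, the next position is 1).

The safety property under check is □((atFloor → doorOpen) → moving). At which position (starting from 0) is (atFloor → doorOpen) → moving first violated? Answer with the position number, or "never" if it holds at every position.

(atFloor → doorOpen) → moving holds at every position 0..8, and those are all the positions the trace ever visits, so the invariant □((atFloor → doorOpen) → moving) is never violated.

never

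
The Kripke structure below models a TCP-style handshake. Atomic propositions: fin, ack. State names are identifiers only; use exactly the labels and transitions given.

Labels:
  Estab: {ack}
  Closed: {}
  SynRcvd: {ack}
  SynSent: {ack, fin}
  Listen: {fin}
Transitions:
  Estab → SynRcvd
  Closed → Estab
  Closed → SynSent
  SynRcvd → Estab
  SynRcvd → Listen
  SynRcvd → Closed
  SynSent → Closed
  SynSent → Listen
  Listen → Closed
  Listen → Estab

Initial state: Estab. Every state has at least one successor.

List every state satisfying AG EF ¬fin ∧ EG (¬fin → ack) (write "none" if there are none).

{Estab, SynRcvd, SynSent, Listen}

States satisfying EF ¬fin: {Estab, Closed, SynRcvd, SynSent, Listen}.
States satisfying AG EF ¬fin: {Estab, Closed, SynRcvd, SynSent, Listen}.
States satisfying ¬fin → ack: {Estab, SynRcvd, SynSent, Listen}.
States satisfying EG (¬fin → ack): {Estab, SynRcvd, SynSent, Listen}.
States satisfying AG EF ¬fin ∧ EG (¬fin → ack): {Estab, SynRcvd, SynSent, Listen}.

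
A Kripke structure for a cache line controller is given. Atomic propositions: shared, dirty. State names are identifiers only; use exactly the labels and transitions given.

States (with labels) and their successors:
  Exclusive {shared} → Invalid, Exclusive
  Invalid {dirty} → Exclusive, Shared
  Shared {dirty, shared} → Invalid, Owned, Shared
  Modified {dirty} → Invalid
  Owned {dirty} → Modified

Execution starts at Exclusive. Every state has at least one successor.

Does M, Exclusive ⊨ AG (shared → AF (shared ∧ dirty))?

Violated

States satisfying shared → AF (shared ∧ dirty): {Invalid, Shared, Modified, Owned}.
States satisfying AG (shared → AF (shared ∧ dirty)): ∅.
Exclusive is reachable from Exclusive and violates shared → AF (shared ∧ dirty), so AG fails at Exclusive.
Exclusive ∉ Sat(AG (shared → AF (shared ∧ dirty))).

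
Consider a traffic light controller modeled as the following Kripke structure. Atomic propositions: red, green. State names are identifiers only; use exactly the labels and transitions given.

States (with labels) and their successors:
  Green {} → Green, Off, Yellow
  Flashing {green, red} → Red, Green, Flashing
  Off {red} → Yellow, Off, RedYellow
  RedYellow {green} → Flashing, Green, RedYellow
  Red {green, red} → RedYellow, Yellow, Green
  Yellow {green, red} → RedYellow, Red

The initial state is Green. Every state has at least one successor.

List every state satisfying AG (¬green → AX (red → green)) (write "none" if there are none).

States satisfying ¬green → AX (red → green): {Flashing, RedYellow, Red, Yellow}.
States satisfying AG (¬green → AX (red → green)): ∅.

none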